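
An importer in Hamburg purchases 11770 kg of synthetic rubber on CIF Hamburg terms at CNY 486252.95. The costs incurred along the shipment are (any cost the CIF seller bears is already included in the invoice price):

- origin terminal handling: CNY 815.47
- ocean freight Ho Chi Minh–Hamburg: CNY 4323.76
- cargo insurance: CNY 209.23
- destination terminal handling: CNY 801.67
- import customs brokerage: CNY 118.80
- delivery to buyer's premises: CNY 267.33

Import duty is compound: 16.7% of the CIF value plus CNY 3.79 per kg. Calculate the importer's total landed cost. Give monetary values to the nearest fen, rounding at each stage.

Total landed cost: CNY 613253.29

CIF: the seller pays costs through ocean freight and marine insurance to the destination port.
Already in the invoice (seller's account under CIF): origin terminal, freight, insurance — exclude.
The CIF price already equals the CIF value: 486252.95
Ad valorem component: 486252.95 × 16.7% = 81204.24
Specific component: 11770 × 3.79 = 44608.30
Import duty = 81204.24 + 44608.30 = 125812.54
Buyer bears: destination terminal 801.67 + brokerage 118.80 + delivery 267.33 + duty 125812.54 = 127000.34
Landed cost = invoice 486252.95 + 127000.34 = 613253.29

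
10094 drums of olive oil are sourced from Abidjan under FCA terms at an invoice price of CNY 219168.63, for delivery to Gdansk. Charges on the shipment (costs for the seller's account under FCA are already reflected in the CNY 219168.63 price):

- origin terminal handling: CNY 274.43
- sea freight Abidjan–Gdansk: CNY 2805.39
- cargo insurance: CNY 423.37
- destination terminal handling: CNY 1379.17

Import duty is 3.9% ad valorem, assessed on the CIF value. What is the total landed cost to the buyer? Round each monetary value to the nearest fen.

Total landed cost: CNY 232735.19

FCA: the seller delivers export-cleared goods to the carrier; the buyer bears costs from that point.
CIF value = FCA price + origin terminal + freight + insurance = 219168.63 + 274.43 + 2805.39 + 423.37 = 222671.82
Import duty = 222671.82 × 3.9% = 8684.20
Buyer bears: origin terminal 274.43 + freight 2805.39 + insurance 423.37 + destination terminal 1379.17 + duty 8684.20 = 13566.56
Landed cost = invoice 219168.63 + 13566.56 = 232735.19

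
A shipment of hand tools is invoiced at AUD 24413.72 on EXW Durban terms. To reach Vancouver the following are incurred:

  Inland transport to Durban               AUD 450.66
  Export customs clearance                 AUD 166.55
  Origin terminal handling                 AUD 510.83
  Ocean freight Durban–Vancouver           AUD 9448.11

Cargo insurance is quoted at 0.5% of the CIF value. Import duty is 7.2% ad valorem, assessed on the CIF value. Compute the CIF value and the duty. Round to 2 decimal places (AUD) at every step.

CIF value: AUD 35165.70; import duty: AUD 2531.93

Let C be the CIF value. C = EXW price + pre-shipment costs + freight + 0.5% × C
C − 0.5% × C = 24413.72 + 450.66 + 166.55 + 510.83 + 9448.11
0.995 × C = 34989.87
C = 34989.87 / 0.995 = 35165.70
Insurance premium = 0.5% × 35165.70 = 175.83
Import duty = 35165.70 × 7.2% = 2531.93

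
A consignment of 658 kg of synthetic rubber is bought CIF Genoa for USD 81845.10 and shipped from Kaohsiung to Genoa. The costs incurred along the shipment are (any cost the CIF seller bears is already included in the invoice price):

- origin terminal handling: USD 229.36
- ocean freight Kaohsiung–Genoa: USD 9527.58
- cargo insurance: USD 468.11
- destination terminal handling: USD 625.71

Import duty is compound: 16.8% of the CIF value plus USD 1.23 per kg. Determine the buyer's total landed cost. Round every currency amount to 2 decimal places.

CIF: the seller pays costs through ocean freight and marine insurance to the destination port.
Already in the invoice (seller's account under CIF): origin terminal, freight, insurance — exclude.
The CIF price already equals the CIF value: 81845.10
Ad valorem component: 81845.10 × 16.8% = 13749.98
Specific component: 658 × 1.23 = 809.34
Import duty = 13749.98 + 809.34 = 14559.32
Buyer bears: destination terminal 625.71 + duty 14559.32 = 15185.03
Landed cost = invoice 81845.10 + 15185.03 = 97030.13

Total landed cost: USD 97030.13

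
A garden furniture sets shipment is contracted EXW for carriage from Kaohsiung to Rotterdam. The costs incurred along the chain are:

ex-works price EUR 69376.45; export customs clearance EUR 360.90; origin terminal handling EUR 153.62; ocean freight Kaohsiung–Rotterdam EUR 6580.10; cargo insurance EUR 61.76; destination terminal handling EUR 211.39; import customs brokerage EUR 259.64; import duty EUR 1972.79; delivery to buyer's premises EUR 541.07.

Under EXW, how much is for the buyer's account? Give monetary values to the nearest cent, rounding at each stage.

Buyer's account: EUR 10141.27

EXW: the seller makes goods available at their premises; the buyer bears all onward costs.
Seller's account: goods 69376.45 = 69376.45
Buyer's account: export clearance 360.90 + origin terminal 153.62 + freight 6580.10 + insurance 61.76 + destination terminal 211.39 + brokerage 259.64 + duty 1972.79 + delivery 541.07 = 10141.27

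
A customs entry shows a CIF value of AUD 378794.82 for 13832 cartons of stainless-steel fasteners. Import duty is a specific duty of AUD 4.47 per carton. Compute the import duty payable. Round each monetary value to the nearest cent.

Import duty = 13832 × 4.47 = 61829.04

Import duty: AUD 61829.04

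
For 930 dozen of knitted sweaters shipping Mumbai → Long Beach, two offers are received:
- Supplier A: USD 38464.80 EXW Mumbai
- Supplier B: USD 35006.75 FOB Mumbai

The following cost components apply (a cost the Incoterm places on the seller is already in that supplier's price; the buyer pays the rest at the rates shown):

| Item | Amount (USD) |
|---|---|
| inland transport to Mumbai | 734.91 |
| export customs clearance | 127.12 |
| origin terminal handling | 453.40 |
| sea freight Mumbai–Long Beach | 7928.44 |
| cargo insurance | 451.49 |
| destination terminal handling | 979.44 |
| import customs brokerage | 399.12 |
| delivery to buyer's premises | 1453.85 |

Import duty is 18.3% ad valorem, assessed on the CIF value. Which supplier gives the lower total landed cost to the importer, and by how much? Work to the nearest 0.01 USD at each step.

Supplier A (EXW):
CIF value = EXW price + inland to port + export clearance + origin terminal + freight + insurance = 38464.80 + 734.91 + 127.12 + 453.40 + 7928.44 + 451.49 = 48160.16
Import duty = 48160.16 × 18.3% = 8813.31
Buyer bears (A): 734.91 + 127.12 + 453.40 + 7928.44 + 451.49 + 979.44 + 399.12 + 1453.85 = 12527.77
Landed cost (A) = invoice 38464.80 + 12527.77 + duty 8813.31 = 59805.88
Supplier B (FOB):
CIF value = FOB price + freight + insurance = 35006.75 + 7928.44 + 451.49 = 43386.68
Import duty = 43386.68 × 18.3% = 7939.76
Buyer bears (B): 7928.44 + 451.49 + 979.44 + 399.12 + 1453.85 = 11212.34
Landed cost (B) = invoice 35006.75 + 11212.34 + duty 7939.76 = 54158.85
Difference = |59805.88 − 54158.85| = 5647.03

Supplier B is cheaper by USD 5647.03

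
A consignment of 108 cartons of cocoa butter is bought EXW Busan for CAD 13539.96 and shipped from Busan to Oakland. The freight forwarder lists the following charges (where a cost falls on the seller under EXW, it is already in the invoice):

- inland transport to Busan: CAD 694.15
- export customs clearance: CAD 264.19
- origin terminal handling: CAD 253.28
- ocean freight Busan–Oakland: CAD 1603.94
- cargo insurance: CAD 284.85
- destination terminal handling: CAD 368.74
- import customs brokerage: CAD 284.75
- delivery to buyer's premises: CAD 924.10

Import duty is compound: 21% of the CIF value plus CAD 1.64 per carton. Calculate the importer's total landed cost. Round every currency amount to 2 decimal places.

EXW: the seller makes goods available at their premises; the buyer bears all onward costs.
CIF value = EXW price + inland to port + export clearance + origin terminal + freight + insurance = 13539.96 + 694.15 + 264.19 + 253.28 + 1603.94 + 284.85 = 16640.37
Ad valorem component: 16640.37 × 21% = 3494.48
Specific component: 108 × 1.64 = 177.12
Import duty = 3494.48 + 177.12 = 3671.60
Buyer bears: inland to port 694.15 + export clearance 264.19 + origin terminal 253.28 + freight 1603.94 + insurance 284.85 + destination terminal 368.74 + brokerage 284.75 + delivery 924.10 + duty 3671.60 = 8349.60
Landed cost = invoice 13539.96 + 8349.60 = 21889.56

Total landed cost: CAD 21889.56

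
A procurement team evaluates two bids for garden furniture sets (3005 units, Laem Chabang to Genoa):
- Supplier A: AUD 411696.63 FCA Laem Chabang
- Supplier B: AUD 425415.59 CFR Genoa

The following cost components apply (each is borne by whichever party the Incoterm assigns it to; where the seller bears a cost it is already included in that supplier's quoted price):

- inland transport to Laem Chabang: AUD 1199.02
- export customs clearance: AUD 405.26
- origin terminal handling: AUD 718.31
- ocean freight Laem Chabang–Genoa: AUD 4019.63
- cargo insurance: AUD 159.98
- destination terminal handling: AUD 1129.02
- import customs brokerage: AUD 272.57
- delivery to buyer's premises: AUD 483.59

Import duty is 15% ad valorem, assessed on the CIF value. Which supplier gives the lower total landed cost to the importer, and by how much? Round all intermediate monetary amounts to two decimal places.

Supplier A (FCA):
CIF value = FCA price + origin terminal + freight + insurance = 411696.63 + 718.31 + 4019.63 + 159.98 = 416594.55
Import duty = 416594.55 × 15% = 62489.18
Buyer bears (A): 718.31 + 4019.63 + 159.98 + 1129.02 + 272.57 + 483.59 = 6783.10
Landed cost (A) = invoice 411696.63 + 6783.10 + duty 62489.18 = 480968.91
Supplier B (CFR):
CIF value = CFR price + insurance = 425415.59 + 159.98 = 425575.57
Import duty = 425575.57 × 15% = 63836.34
Buyer bears (B): 159.98 + 1129.02 + 272.57 + 483.59 = 2045.16
Landed cost (B) = invoice 425415.59 + 2045.16 + duty 63836.34 = 491297.09
Difference = |480968.91 − 491297.09| = 10328.18

Supplier A is cheaper by AUD 10328.18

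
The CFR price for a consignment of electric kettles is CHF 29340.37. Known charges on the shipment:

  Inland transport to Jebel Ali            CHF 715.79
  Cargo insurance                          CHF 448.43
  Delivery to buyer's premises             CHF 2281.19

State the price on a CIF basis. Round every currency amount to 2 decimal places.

Not relevant to the conversion: inland to port — on the seller under both CFR and CIF; already in the CFR price and stays in the CIF price. delivery — on the buyer under both terms; not part of either seller's price.
From CFR to CIF, the seller additionally bears: insurance.
CIF price = 29340.37 + 448.43 = 29788.80

CIF price: CHF 29788.80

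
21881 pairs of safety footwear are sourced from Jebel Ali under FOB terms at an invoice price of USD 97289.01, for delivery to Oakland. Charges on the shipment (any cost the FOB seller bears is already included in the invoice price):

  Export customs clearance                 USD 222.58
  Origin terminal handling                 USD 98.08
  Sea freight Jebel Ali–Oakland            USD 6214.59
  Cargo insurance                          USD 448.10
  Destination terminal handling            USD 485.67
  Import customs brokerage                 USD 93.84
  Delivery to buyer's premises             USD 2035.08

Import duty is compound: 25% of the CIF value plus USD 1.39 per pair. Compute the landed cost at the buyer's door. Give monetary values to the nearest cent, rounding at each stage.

Total landed cost: USD 162968.81

FOB: the seller bears costs until goods are on board at the origin port; the buyer bears freight, insurance and all costs thereafter.
Already in the invoice (seller's account under FOB): export clearance, origin terminal — exclude.
CIF value = FOB price + freight + insurance = 97289.01 + 6214.59 + 448.10 = 103951.70
Ad valorem component: 103951.70 × 25% = 25987.93
Specific component: 21881 × 1.39 = 30414.59
Import duty = 25987.93 + 30414.59 = 56402.52
Buyer bears: freight 6214.59 + insurance 448.10 + destination terminal 485.67 + brokerage 93.84 + delivery 2035.08 + duty 56402.52 = 65679.80
Landed cost = invoice 97289.01 + 65679.80 = 162968.81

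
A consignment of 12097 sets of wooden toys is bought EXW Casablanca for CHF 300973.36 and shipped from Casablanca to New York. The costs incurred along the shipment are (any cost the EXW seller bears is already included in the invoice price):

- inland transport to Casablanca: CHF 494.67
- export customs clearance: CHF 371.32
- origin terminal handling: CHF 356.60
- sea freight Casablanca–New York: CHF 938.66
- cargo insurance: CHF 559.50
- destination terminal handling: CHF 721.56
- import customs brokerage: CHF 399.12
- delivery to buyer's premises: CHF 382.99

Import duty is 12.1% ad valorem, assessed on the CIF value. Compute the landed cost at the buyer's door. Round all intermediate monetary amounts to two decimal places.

EXW: the seller makes goods available at their premises; the buyer bears all onward costs.
CIF value = EXW price + inland to port + export clearance + origin terminal + freight + insurance = 300973.36 + 494.67 + 371.32 + 356.60 + 938.66 + 559.50 = 303694.11
Import duty = 303694.11 × 12.1% = 36746.99
Buyer bears: inland to port 494.67 + export clearance 371.32 + origin terminal 356.60 + freight 938.66 + insurance 559.50 + destination terminal 721.56 + brokerage 399.12 + delivery 382.99 + duty 36746.99 = 40971.41
Landed cost = invoice 300973.36 + 40971.41 = 341944.77

Total landed cost: CHF 341944.77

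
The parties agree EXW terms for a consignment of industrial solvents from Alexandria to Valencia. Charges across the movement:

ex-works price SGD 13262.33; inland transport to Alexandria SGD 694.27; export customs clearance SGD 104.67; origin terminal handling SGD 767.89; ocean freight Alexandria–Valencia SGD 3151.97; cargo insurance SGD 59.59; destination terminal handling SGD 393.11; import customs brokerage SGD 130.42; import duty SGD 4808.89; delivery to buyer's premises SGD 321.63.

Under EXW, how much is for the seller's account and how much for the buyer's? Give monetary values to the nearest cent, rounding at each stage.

EXW: the seller makes goods available at their premises; the buyer bears all onward costs.
Seller's account: goods 13262.33 = 13262.33
Buyer's account: inland to port 694.27 + export clearance 104.67 + origin terminal 767.89 + freight 3151.97 + insurance 59.59 + destination terminal 393.11 + brokerage 130.42 + duty 4808.89 + delivery 321.63 = 10432.44

Seller: SGD 13262.33; buyer: SGD 10432.44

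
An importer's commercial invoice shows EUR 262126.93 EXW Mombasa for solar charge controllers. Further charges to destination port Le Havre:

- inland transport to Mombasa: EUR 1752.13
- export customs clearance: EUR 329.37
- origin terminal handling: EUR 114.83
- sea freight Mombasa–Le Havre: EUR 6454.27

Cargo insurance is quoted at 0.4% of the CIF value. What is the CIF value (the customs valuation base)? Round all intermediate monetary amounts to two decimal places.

CIF value: EUR 271864.99

Let C be the CIF value. C = EXW price + pre-shipment costs + freight + 0.4% × C
C − 0.4% × C = 262126.93 + 1752.13 + 329.37 + 114.83 + 6454.27
0.996 × C = 270777.53
C = 270777.53 / 0.996 = 271864.99
Insurance premium = 0.4% × 271864.99 = 1087.46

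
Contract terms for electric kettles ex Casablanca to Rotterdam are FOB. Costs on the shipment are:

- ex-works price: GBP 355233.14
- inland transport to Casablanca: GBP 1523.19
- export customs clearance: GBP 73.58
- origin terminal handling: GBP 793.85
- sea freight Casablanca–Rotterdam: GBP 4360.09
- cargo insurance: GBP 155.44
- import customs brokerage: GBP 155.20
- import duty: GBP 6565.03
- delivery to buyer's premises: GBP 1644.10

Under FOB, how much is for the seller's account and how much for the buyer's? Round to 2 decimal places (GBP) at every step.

FOB: the seller bears costs until goods are on board at the origin port; the buyer bears freight, insurance and all costs thereafter.
Seller's account: goods 355233.14 + inland to port 1523.19 + export clearance 73.58 + origin terminal 793.85 = 357623.76
Buyer's account: freight 4360.09 + insurance 155.44 + brokerage 155.20 + duty 6565.03 + delivery 1644.10 = 12879.86

Seller: GBP 357623.76; buyer: GBP 12879.86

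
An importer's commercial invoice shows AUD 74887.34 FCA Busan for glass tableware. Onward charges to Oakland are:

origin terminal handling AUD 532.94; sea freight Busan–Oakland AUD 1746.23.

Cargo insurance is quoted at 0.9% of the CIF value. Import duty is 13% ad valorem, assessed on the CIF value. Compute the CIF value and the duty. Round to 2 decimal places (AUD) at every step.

Let C be the CIF value. C = FCA price + pre-shipment costs + freight + 0.9% × C
C − 0.9% × C = 74887.34 + 532.94 + 1746.23
0.991 × C = 77166.51
C = 77166.51 / 0.991 = 77867.32
Insurance premium = 0.9% × 77867.32 = 700.81
Import duty = 77867.32 × 13% = 10122.75

CIF value: AUD 77867.32; import duty: AUD 10122.75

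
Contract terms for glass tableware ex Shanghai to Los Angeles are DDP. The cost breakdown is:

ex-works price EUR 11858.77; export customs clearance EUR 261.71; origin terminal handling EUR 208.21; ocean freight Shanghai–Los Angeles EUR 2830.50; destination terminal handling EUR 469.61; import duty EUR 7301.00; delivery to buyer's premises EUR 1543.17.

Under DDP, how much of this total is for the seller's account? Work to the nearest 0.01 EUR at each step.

Seller's account: EUR 24472.97

DDP: the seller bears all costs including import duty.
Seller's account: goods 11858.77 + export clearance 261.71 + origin terminal 208.21 + freight 2830.50 + destination terminal 469.61 + duty 7301.00 + delivery 1543.17 = 24472.97
Buyer's account: 0.00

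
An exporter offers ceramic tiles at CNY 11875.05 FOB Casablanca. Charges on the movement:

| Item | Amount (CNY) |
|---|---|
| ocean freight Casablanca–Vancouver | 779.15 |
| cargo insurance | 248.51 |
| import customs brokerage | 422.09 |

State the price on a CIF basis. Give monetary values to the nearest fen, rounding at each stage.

CIF price: CNY 12902.71

Not relevant to the conversion: brokerage — on the buyer under both terms; not part of either seller's price.
From FOB to CIF, the seller additionally bears: freight, insurance.
CIF price = 11875.05 + 779.15 + 248.51 = 12902.71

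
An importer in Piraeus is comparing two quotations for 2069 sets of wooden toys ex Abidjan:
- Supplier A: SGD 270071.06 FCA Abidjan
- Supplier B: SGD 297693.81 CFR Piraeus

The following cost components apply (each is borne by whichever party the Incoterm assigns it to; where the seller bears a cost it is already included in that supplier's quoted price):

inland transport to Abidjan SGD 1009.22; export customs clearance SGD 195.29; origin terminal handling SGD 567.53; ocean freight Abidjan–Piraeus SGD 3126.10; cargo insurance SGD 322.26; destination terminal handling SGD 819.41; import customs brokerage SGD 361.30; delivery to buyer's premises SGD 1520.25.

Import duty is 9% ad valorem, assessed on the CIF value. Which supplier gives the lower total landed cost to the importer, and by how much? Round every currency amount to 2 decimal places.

Supplier A (FCA):
CIF value = FCA price + origin terminal + freight + insurance = 270071.06 + 567.53 + 3126.10 + 322.26 = 274086.95
Import duty = 274086.95 × 9% = 24667.83
Buyer bears (A): 567.53 + 3126.10 + 322.26 + 819.41 + 361.30 + 1520.25 = 6716.85
Landed cost (A) = invoice 270071.06 + 6716.85 + duty 24667.83 = 301455.74
Supplier B (CFR):
CIF value = CFR price + insurance = 297693.81 + 322.26 = 298016.07
Import duty = 298016.07 × 9% = 26821.45
Buyer bears (B): 322.26 + 819.41 + 361.30 + 1520.25 = 3023.22
Landed cost (B) = invoice 297693.81 + 3023.22 + duty 26821.45 = 327538.48
Difference = |301455.74 − 327538.48| = 26082.74

Supplier A is cheaper by SGD 26082.74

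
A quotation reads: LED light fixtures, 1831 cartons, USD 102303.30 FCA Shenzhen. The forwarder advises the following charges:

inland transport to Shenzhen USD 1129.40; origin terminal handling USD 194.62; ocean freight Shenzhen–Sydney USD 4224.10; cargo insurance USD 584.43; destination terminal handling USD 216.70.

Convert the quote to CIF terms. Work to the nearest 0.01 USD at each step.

CIF price: USD 107306.45

Not relevant to the conversion: inland to port — on the seller under both FCA and CIF; already in the FCA price and stays in the CIF price. destination terminal — on the buyer under both terms; not part of either seller's price.
From FCA to CIF, the seller additionally bears: origin terminal, freight, insurance.
CIF price = 102303.30 + 194.62 + 4224.10 + 584.43 = 107306.45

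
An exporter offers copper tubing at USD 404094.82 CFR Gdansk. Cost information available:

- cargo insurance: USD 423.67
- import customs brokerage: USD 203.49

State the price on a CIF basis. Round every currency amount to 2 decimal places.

Not relevant to the conversion: brokerage — on the buyer under both terms; not part of either seller's price.
From CFR to CIF, the seller additionally bears: insurance.
CIF price = 404094.82 + 423.67 = 404518.49

CIF price: USD 404518.49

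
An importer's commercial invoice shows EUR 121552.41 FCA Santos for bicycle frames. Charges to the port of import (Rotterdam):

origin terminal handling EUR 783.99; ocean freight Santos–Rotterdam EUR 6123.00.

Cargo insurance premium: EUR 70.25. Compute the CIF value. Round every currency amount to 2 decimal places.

CIF = FCA price + pre-shipment costs + freight + insurance
CIF = 121552.41 + 783.99 + 6123.00 + 70.25 = 128529.65

CIF value: EUR 128529.65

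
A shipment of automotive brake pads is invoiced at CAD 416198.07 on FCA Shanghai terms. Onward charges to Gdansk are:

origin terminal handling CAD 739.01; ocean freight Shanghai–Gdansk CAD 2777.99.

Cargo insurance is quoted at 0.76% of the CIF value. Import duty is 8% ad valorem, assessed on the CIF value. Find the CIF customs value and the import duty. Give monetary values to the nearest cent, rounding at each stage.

CIF value: CAD 422929.33; import duty: CAD 33834.35

Let C be the CIF value. C = FCA price + pre-shipment costs + freight + 0.76% × C
C − 0.76% × C = 416198.07 + 739.01 + 2777.99
0.9924 × C = 419715.07
C = 419715.07 / 0.9924 = 422929.33
Insurance premium = 0.76% × 422929.33 = 3214.26
Import duty = 422929.33 × 8% = 33834.35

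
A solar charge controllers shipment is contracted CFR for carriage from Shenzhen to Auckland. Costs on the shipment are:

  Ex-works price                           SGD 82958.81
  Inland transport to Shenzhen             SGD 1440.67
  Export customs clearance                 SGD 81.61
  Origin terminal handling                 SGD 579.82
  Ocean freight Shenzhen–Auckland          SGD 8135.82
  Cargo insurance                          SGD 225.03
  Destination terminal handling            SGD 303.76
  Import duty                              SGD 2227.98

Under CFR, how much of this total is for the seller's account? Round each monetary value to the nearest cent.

CFR: the seller pays costs through ocean freight to the destination port, but not insurance.
Seller's account: goods 82958.81 + inland to port 1440.67 + export clearance 81.61 + origin terminal 579.82 + freight 8135.82 = 93196.73
Buyer's account: insurance 225.03 + destination terminal 303.76 + duty 2227.98 = 2756.77

Seller's account: SGD 93196.73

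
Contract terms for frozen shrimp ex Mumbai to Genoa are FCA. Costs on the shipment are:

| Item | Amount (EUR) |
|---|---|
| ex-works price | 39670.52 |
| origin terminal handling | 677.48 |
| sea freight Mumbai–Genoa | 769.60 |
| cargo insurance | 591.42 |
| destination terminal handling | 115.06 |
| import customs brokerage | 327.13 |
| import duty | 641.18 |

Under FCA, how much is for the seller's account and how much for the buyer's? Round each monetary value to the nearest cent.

Seller: EUR 39670.52; buyer: EUR 3121.87

FCA: the seller delivers export-cleared goods to the carrier; the buyer bears costs from that point.
Seller's account: goods 39670.52 = 39670.52
Buyer's account: origin terminal 677.48 + freight 769.60 + insurance 591.42 + destination terminal 115.06 + brokerage 327.13 + duty 641.18 = 3121.87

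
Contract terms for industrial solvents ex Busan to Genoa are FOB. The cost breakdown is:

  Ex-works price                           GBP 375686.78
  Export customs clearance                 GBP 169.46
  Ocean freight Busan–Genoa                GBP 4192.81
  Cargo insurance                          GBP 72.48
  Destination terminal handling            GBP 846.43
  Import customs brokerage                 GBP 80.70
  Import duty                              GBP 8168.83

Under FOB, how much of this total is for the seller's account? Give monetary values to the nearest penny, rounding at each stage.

FOB: the seller bears costs until goods are on board at the origin port; the buyer bears freight, insurance and all costs thereafter.
Seller's account: goods 375686.78 + export clearance 169.46 = 375856.24
Buyer's account: freight 4192.81 + insurance 72.48 + destination terminal 846.43 + brokerage 80.70 + duty 8168.83 = 13361.25

Seller's account: GBP 375856.24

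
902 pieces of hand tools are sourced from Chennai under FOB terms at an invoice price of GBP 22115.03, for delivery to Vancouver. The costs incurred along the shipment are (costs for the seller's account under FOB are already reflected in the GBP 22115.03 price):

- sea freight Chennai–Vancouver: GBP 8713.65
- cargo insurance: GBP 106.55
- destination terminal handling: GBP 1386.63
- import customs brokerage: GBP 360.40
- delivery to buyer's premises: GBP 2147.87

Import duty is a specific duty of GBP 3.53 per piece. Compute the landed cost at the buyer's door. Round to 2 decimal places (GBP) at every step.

FOB: the seller bears costs until goods are on board at the origin port; the buyer bears freight, insurance and all costs thereafter.
CIF value = FOB price + freight + insurance = 22115.03 + 8713.65 + 106.55 = 30935.23
Import duty = 902 × 3.53 = 3184.06
Buyer bears: freight 8713.65 + insurance 106.55 + destination terminal 1386.63 + brokerage 360.40 + delivery 2147.87 + duty 3184.06 = 15899.16
Landed cost = invoice 22115.03 + 15899.16 = 38014.19

Total landed cost: GBP 38014.19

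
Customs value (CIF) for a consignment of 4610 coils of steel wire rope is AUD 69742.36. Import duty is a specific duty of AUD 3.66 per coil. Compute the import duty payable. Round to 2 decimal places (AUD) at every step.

Import duty: AUD 16872.60

Import duty = 4610 × 3.66 = 16872.60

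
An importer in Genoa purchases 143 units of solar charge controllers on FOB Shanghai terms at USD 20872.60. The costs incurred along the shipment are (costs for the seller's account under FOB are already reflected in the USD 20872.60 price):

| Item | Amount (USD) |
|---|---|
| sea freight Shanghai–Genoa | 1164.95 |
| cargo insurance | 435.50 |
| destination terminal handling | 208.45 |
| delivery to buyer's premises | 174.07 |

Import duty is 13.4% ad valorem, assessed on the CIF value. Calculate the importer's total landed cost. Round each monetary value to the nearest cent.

Total landed cost: USD 25866.96

FOB: the seller bears costs until goods are on board at the origin port; the buyer bears freight, insurance and all costs thereafter.
CIF value = FOB price + freight + insurance = 20872.60 + 1164.95 + 435.50 = 22473.05
Import duty = 22473.05 × 13.4% = 3011.39
Buyer bears: freight 1164.95 + insurance 435.50 + destination terminal 208.45 + delivery 174.07 + duty 3011.39 = 4994.36
Landed cost = invoice 20872.60 + 4994.36 = 25866.96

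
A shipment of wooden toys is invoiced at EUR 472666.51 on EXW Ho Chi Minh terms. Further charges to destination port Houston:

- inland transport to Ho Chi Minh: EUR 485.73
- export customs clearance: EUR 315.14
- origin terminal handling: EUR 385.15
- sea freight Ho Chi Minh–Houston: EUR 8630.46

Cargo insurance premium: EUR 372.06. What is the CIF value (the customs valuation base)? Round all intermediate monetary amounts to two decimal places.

CIF value: EUR 482855.05

CIF = EXW price + pre-shipment costs + freight + insurance
CIF = 472666.51 + 485.73 + 315.14 + 385.15 + 8630.46 + 372.06 = 482855.05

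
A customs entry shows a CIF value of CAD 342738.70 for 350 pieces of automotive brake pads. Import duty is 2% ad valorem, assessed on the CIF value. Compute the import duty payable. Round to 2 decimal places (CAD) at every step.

Import duty = 342738.70 × 2% = 6854.77

Import duty: CAD 6854.77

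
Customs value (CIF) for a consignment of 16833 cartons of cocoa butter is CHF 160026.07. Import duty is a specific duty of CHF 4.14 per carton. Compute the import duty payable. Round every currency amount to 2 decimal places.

Import duty: CHF 69688.62

Import duty = 16833 × 4.14 = 69688.62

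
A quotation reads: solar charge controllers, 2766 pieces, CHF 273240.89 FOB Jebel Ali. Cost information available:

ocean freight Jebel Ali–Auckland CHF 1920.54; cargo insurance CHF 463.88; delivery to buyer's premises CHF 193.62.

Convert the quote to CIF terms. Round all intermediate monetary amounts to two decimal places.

CIF price: CHF 275625.31

Not relevant to the conversion: delivery — on the buyer under both terms; not part of either seller's price.
From FOB to CIF, the seller additionally bears: freight, insurance.
CIF price = 273240.89 + 1920.54 + 463.88 = 275625.31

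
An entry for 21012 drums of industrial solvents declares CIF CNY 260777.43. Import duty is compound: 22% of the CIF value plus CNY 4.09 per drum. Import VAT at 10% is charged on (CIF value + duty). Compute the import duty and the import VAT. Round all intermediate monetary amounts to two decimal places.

Import duty: CNY 143310.11; import VAT: CNY 40408.75

Ad valorem component: 260777.43 × 22% = 57371.03
Specific component: 21012 × 4.09 = 85939.08
Import duty = 57371.03 + 85939.08 = 143310.11
VAT base = CIF + duty = 260777.43 + 143310.11 = 404087.54
Import VAT = 404087.54 × 10% = 40408.75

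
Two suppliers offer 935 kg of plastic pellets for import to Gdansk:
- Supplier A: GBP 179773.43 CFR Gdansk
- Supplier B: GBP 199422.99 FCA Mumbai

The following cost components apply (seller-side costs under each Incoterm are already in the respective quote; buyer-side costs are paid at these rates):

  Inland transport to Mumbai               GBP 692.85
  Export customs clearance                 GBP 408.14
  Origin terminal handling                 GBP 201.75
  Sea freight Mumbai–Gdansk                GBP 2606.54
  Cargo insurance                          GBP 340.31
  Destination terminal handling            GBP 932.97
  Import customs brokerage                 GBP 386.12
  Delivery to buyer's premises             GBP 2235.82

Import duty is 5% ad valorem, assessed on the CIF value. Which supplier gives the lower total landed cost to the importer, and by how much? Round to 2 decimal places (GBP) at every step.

Supplier A is cheaper by GBP 23580.74

Supplier A (CFR):
CIF value = CFR price + insurance = 179773.43 + 340.31 = 180113.74
Import duty = 180113.74 × 5% = 9005.69
Buyer bears (A): 340.31 + 932.97 + 386.12 + 2235.82 = 3895.22
Landed cost (A) = invoice 179773.43 + 3895.22 + duty 9005.69 = 192674.34
Supplier B (FCA):
CIF value = FCA price + origin terminal + freight + insurance = 199422.99 + 201.75 + 2606.54 + 340.31 = 202571.59
Import duty = 202571.59 × 5% = 10128.58
Buyer bears (B): 201.75 + 2606.54 + 340.31 + 932.97 + 386.12 + 2235.82 = 6703.51
Landed cost (B) = invoice 199422.99 + 6703.51 + duty 10128.58 = 216255.08
Difference = |192674.34 − 216255.08| = 23580.74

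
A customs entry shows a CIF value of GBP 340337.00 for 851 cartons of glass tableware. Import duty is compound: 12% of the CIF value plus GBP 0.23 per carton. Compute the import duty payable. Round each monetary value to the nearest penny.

Import duty: GBP 41036.17

Ad valorem component: 340337.00 × 12% = 40840.44
Specific component: 851 × 0.23 = 195.73
Import duty = 40840.44 + 195.73 = 41036.17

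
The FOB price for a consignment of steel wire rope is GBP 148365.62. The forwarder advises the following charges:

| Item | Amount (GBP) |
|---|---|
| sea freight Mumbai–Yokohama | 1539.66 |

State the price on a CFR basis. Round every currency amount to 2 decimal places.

CFR price: GBP 149905.28

From FOB to CFR, the seller additionally bears: freight.
CFR price = 148365.62 + 1539.66 = 149905.28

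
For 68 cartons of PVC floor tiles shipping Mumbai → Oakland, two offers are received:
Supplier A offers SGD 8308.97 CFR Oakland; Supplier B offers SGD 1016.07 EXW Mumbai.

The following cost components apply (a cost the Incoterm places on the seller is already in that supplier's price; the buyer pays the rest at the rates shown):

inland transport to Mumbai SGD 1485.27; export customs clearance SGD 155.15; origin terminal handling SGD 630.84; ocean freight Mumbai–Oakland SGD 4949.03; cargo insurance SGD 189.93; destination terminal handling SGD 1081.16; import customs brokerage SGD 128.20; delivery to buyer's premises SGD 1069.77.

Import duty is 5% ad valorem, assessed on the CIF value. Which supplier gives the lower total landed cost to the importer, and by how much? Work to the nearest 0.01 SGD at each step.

Supplier A (CFR):
CIF value = CFR price + insurance = 8308.97 + 189.93 = 8498.90
Import duty = 8498.90 × 5% = 424.95
Buyer bears (A): 189.93 + 1081.16 + 128.20 + 1069.77 = 2469.06
Landed cost (A) = invoice 8308.97 + 2469.06 + duty 424.95 = 11202.98
Supplier B (EXW):
CIF value = EXW price + inland to port + export clearance + origin terminal + freight + insurance = 1016.07 + 1485.27 + 155.15 + 630.84 + 4949.03 + 189.93 = 8426.29
Import duty = 8426.29 × 5% = 421.31
Buyer bears (B): 1485.27 + 155.15 + 630.84 + 4949.03 + 189.93 + 1081.16 + 128.20 + 1069.77 = 9689.35
Landed cost (B) = invoice 1016.07 + 9689.35 + duty 421.31 = 11126.73
Difference = |11202.98 − 11126.73| = 76.25

Supplier B is cheaper by SGD 76.25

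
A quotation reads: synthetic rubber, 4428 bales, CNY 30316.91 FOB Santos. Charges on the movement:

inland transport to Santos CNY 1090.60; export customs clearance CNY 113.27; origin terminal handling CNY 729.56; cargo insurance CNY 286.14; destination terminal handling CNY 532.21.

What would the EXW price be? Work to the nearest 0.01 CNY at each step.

EXW price: CNY 28383.48

Not relevant to the conversion: destination terminal, insurance — on the buyer under both terms; not part of either seller's price.
From FOB to EXW, the seller no longer bears: inland to port, export clearance, origin terminal.
EXW price = 30316.91 − 1090.60 − 113.27 − 729.56 = 28383.48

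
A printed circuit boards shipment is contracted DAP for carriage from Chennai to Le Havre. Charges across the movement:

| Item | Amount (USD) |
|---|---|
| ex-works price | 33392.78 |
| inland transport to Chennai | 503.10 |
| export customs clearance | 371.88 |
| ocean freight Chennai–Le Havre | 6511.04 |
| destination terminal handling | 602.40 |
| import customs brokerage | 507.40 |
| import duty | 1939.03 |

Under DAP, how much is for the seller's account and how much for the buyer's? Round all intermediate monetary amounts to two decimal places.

DAP: the seller bears all costs to the named destination except import duty and clearance.
Seller's account: goods 33392.78 + inland to port 503.10 + export clearance 371.88 + freight 6511.04 + destination terminal 602.40 = 41381.20
Buyer's account: brokerage 507.40 + duty 1939.03 = 2446.43

Seller: USD 41381.20; buyer: USD 2446.43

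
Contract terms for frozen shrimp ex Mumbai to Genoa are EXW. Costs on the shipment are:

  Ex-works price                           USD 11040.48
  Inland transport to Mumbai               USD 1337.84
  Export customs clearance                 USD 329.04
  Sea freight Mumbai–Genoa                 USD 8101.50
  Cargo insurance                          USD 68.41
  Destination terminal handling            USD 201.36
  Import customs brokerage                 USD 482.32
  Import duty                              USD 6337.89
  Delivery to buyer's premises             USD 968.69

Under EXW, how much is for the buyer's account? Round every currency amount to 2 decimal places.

Buyer's account: USD 17827.05

EXW: the seller makes goods available at their premises; the buyer bears all onward costs.
Seller's account: goods 11040.48 = 11040.48
Buyer's account: inland to port 1337.84 + export clearance 329.04 + freight 8101.50 + insurance 68.41 + destination terminal 201.36 + brokerage 482.32 + duty 6337.89 + delivery 968.69 = 17827.05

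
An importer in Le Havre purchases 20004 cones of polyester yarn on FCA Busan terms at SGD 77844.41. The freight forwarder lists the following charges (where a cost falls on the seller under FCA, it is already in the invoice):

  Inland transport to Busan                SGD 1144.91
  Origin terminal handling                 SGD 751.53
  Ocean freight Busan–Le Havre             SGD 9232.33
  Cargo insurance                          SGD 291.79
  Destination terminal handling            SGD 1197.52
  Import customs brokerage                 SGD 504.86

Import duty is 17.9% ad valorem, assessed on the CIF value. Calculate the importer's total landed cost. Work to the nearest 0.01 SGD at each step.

FCA: the seller delivers export-cleared goods to the carrier; the buyer bears costs from that point.
Already in the invoice (seller's account under FCA): inland to port — exclude.
CIF value = FCA price + origin terminal + freight + insurance = 77844.41 + 751.53 + 9232.33 + 291.79 = 88120.06
Import duty = 88120.06 × 17.9% = 15773.49
Buyer bears: origin terminal 751.53 + freight 9232.33 + insurance 291.79 + destination terminal 1197.52 + brokerage 504.86 + duty 15773.49 = 27751.52
Landed cost = invoice 77844.41 + 27751.52 = 105595.93

Total landed cost: SGD 105595.93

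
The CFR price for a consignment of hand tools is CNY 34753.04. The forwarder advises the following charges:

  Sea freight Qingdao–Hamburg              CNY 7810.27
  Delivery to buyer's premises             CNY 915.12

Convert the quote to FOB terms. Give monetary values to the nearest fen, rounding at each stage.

FOB price: CNY 26942.77

Not relevant to the conversion: delivery — on the buyer under both terms; not part of either seller's price.
From CFR to FOB, the seller no longer bears: freight.
FOB price = 34753.04 − 7810.27 = 26942.77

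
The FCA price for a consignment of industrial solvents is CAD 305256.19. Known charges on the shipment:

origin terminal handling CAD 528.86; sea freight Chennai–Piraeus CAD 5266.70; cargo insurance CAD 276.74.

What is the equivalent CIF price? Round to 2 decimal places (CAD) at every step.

CIF price: CAD 311328.49

From FCA to CIF, the seller additionally bears: origin terminal, freight, insurance.
CIF price = 305256.19 + 528.86 + 5266.70 + 276.74 = 311328.49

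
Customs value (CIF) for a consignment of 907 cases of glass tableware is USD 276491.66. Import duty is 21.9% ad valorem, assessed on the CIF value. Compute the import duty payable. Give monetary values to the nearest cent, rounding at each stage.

Import duty: USD 60551.67

Import duty = 276491.66 × 21.9% = 60551.67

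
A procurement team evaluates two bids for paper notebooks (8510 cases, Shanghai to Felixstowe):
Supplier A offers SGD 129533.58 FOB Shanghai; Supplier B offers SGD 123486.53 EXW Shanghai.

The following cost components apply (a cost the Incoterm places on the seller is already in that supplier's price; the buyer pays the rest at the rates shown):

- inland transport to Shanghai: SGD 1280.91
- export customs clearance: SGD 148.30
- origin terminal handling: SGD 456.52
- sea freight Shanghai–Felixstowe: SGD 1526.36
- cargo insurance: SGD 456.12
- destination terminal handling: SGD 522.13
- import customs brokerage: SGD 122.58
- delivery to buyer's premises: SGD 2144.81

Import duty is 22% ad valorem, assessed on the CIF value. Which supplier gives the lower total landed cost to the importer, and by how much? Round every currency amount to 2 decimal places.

Supplier A (FOB):
CIF value = FOB price + freight + insurance = 129533.58 + 1526.36 + 456.12 = 131516.06
Import duty = 131516.06 × 22% = 28933.53
Buyer bears (A): 1526.36 + 456.12 + 522.13 + 122.58 + 2144.81 = 4772.00
Landed cost (A) = invoice 129533.58 + 4772.00 + duty 28933.53 = 163239.11
Supplier B (EXW):
CIF value = EXW price + inland to port + export clearance + origin terminal + freight + insurance = 123486.53 + 1280.91 + 148.30 + 456.52 + 1526.36 + 456.12 = 127354.74
Import duty = 127354.74 × 22% = 28018.04
Buyer bears (B): 1280.91 + 148.30 + 456.52 + 1526.36 + 456.12 + 522.13 + 122.58 + 2144.81 = 6657.73
Landed cost (B) = invoice 123486.53 + 6657.73 + duty 28018.04 = 158162.30
Difference = |163239.11 − 158162.30| = 5076.81

Supplier B is cheaper by SGD 5076.81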